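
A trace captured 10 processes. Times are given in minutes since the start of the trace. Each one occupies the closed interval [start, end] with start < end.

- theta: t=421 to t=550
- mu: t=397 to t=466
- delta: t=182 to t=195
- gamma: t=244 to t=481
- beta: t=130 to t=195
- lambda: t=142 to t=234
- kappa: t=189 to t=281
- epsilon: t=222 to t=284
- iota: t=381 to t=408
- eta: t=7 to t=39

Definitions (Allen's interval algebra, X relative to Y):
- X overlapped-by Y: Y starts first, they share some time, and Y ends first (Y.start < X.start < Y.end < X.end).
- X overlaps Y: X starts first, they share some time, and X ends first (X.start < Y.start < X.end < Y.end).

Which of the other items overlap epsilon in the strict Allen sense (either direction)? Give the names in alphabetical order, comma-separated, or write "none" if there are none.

Target epsilon = [t=222, t=284].
beta [t=130, t=195] → before → no.
delta [t=182, t=195] → before → no.
eta [t=7, t=39] → before → no.
gamma [t=244, t=481] → overlapped-by → yes.
iota [t=381, t=408] → after → no.
kappa [t=189, t=281] → overlaps → yes.
lambda [t=142, t=234] → overlaps → yes.
mu [t=397, t=466] → after → no.
theta [t=421, t=550] → after → no.
Result: gamma, kappa, lambda.

gamma, kappa, lambda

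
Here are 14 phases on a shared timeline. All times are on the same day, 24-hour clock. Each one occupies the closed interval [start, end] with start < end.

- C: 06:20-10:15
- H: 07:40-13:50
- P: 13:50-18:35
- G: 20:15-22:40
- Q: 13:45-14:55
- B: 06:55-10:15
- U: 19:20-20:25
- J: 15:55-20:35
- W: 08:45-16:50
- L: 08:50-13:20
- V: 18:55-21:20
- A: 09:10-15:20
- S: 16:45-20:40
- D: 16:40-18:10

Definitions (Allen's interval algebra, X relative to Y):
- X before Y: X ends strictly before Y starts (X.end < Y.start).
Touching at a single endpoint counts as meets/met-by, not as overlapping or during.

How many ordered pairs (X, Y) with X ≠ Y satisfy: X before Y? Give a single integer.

51

Checking all 182 ordered pairs for relation 'before'; matching pairs in alphabetical order:
(A, D): A before D ✓
(A, G): A before G ✓
(A, J): A before J ✓
(A, S): A before S ✓
(A, U): A before U ✓
(A, V): A before V ✓
(B, D): B before D ✓
(B, G): B before G ✓
(B, J): B before J ✓
(B, P): B before P ✓
(B, Q): B before Q ✓
(B, S): B before S ✓
(B, U): B before U ✓
(B, V): B before V ✓
(C, D): C before D ✓
(C, G): C before G ✓
(C, J): C before J ✓
(C, P): C before P ✓
(C, Q): C before Q ✓
(C, S): C before S ✓
(C, U): C before U ✓
(C, V): C before V ✓
(D, G): D before G ✓
(D, U): D before U ✓
... plus 27 further pairs not listed.
Count: 51.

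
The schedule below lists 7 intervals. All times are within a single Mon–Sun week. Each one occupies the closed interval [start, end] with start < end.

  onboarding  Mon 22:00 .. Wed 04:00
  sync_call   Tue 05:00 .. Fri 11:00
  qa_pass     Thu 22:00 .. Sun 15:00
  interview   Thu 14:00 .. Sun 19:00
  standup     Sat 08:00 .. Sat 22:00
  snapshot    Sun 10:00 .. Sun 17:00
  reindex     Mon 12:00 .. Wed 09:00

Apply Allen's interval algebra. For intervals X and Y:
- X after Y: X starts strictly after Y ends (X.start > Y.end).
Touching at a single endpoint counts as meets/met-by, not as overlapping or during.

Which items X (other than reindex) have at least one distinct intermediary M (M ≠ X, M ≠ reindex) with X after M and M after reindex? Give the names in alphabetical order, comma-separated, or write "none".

snapshot

Target reindex = [Mon 12:00, Wed 09:00].
Intermediaries M with M after reindex: interview, qa_pass, snapshot, standup.
Via interview — items with X after interview: none.
Via qa_pass — items with X after qa_pass: none.
Via snapshot — items with X after snapshot: none.
Via standup — items with X after standup: snapshot.
Union: snapshot.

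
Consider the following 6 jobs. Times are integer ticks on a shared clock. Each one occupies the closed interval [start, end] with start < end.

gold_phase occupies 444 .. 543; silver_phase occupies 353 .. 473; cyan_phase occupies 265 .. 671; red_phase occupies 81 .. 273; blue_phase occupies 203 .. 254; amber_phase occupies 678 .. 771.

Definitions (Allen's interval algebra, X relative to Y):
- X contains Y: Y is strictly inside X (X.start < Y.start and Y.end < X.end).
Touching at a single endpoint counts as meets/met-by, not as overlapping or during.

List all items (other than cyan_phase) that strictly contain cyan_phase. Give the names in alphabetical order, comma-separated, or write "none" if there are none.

Target cyan_phase = [265, 671].
amber_phase [678, 771] → after → no.
blue_phase [203, 254] → before → no.
gold_phase [444, 543] → during → no.
red_phase [81, 273] → overlaps → no.
silver_phase [353, 473] → during → no.
Result: none.

none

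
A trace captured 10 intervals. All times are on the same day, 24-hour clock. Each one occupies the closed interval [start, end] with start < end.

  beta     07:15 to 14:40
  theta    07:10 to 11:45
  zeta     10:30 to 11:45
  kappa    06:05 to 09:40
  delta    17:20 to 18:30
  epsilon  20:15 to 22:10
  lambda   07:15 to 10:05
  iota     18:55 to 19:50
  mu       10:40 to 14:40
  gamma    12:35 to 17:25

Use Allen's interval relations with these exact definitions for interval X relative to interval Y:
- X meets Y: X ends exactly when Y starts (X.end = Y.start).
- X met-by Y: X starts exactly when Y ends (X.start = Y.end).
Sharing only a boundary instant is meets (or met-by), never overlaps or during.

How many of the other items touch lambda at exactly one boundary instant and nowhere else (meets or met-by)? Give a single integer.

Target lambda = [07:15, 10:05].
beta [07:15, 14:40] → started-by → no.
delta [17:20, 18:30] → after → no.
epsilon [20:15, 22:10] → after → no.
gamma [12:35, 17:25] → after → no.
iota [18:55, 19:50] → after → no.
kappa [06:05, 09:40] → overlaps → no.
mu [10:40, 14:40] → after → no.
theta [07:10, 11:45] → contains → no.
zeta [10:30, 11:45] → after → no.
Total: 0.

0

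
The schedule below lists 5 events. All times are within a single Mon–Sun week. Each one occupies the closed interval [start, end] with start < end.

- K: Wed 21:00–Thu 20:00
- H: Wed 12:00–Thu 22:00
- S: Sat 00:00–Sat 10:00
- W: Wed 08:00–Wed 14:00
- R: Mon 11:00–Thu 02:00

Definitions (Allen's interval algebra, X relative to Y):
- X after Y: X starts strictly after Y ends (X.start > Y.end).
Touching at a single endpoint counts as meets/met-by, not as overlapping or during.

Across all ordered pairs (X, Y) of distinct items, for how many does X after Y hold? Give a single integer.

5

Checking all 20 ordered pairs for relation 'after'; matching pairs in alphabetical order:
(K, W): K after W ✓
(S, H): S after H ✓
(S, K): S after K ✓
(S, R): S after R ✓
(S, W): S after W ✓
Count: 5.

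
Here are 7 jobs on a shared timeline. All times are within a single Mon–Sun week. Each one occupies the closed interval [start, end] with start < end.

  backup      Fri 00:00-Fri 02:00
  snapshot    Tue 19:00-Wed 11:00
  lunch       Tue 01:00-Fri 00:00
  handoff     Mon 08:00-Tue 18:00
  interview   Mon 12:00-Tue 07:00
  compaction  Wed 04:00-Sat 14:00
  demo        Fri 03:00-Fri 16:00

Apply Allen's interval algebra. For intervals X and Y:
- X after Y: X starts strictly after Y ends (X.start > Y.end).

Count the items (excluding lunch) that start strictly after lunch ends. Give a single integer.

1

Target lunch = [Tue 01:00, Fri 00:00].
backup [Fri 00:00, Fri 02:00] → met-by → no.
compaction [Wed 04:00, Sat 14:00] → overlapped-by → no.
demo [Fri 03:00, Fri 16:00] → after → counts.
handoff [Mon 08:00, Tue 18:00] → overlaps → no.
interview [Mon 12:00, Tue 07:00] → overlaps → no.
snapshot [Tue 19:00, Wed 11:00] → during → no.
Total: 1.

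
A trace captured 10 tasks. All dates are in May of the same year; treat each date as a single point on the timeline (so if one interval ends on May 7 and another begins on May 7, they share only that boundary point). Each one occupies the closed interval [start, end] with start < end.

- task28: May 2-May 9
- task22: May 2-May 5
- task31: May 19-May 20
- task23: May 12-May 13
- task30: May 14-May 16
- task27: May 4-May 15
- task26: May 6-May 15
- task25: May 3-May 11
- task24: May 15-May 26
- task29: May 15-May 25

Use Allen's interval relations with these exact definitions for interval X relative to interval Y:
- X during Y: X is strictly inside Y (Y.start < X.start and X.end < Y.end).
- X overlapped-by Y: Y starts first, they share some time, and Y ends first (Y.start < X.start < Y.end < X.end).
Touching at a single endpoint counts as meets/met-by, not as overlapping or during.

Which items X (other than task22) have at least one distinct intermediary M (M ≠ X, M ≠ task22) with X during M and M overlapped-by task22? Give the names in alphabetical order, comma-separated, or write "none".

Target task22 = [May 2, May 5].
Intermediaries M with M overlapped-by task22: task25, task27.
Via task25 — items with X during task25: none.
Via task27 — items with X during task27: task23.
Union: task23.

task23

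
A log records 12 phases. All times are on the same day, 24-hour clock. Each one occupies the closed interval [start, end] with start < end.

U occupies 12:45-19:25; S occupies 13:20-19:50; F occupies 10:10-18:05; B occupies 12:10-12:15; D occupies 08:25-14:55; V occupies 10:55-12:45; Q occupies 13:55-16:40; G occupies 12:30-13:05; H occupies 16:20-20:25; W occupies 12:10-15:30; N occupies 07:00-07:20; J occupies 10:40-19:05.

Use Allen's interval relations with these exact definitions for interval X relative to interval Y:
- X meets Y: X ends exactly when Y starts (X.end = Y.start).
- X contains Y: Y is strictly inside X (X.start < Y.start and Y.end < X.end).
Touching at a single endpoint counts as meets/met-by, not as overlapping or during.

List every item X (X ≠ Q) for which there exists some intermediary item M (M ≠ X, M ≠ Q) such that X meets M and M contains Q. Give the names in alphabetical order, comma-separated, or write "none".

V

Target Q = [13:55, 16:40].
Intermediaries M with M contains Q: F, J, S, U.
Via F — items with X meets F: none.
Via J — items with X meets J: none.
Via S — items with X meets S: none.
Via U — items with X meets U: V.
Union: V.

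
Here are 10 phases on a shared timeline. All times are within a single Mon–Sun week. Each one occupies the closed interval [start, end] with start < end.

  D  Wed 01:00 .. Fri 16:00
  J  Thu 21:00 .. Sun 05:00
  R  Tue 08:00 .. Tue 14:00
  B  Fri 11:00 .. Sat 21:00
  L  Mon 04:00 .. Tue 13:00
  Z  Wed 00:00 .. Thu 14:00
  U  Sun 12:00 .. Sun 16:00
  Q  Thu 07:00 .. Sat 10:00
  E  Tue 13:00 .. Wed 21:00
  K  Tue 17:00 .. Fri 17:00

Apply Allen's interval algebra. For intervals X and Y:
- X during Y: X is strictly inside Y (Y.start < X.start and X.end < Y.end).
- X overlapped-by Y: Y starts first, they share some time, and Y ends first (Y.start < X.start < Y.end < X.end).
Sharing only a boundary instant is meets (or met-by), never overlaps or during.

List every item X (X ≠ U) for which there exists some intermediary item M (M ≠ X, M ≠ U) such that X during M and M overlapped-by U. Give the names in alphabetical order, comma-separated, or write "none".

none

Target U = [Sun 12:00, Sun 16:00].
Intermediaries M with M overlapped-by U: none.
Union: none.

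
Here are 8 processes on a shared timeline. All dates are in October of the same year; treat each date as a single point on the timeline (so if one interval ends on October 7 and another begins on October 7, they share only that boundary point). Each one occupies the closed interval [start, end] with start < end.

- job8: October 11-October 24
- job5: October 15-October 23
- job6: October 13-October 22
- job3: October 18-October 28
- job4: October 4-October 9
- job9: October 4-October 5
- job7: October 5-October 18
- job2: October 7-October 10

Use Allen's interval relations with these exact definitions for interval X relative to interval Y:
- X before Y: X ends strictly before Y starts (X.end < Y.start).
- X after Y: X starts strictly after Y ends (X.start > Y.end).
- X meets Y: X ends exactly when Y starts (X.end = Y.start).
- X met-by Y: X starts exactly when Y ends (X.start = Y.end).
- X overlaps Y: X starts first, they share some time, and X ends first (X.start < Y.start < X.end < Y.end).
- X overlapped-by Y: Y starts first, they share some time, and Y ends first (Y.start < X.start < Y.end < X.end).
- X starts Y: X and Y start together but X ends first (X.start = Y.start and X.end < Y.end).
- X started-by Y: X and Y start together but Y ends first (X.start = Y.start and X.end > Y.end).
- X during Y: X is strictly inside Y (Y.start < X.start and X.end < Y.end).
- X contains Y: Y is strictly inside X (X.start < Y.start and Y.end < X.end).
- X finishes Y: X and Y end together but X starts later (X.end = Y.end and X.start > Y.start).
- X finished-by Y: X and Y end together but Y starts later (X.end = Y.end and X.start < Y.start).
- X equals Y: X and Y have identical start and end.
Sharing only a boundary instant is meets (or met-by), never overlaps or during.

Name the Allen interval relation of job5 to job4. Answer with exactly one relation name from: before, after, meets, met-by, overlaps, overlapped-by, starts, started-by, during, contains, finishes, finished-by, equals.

job5 = [October 15, October 23]; job4 = [October 4, October 9].
Compare endpoints: job5.start > job4.start, job5.start > job4.end, job5.end > job4.start, job5.end > job4.end.
That pattern is 'after'.

after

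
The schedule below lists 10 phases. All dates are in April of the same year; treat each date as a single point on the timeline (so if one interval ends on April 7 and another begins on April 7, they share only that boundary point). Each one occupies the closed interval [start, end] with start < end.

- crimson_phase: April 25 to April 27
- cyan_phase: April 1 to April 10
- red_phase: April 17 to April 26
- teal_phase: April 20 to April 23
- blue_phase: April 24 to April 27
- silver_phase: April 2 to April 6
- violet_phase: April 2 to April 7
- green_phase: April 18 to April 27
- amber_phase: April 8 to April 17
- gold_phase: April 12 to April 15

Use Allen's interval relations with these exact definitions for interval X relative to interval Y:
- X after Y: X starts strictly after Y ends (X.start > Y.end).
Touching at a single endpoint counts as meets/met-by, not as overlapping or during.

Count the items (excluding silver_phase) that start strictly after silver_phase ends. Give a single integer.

7

Target silver_phase = [April 2, April 6].
amber_phase [April 8, April 17] → after → counts.
blue_phase [April 24, April 27] → after → counts.
crimson_phase [April 25, April 27] → after → counts.
cyan_phase [April 1, April 10] → contains → no.
gold_phase [April 12, April 15] → after → counts.
green_phase [April 18, April 27] → after → counts.
red_phase [April 17, April 26] → after → counts.
teal_phase [April 20, April 23] → after → counts.
violet_phase [April 2, April 7] → started-by → no.
Total: 7.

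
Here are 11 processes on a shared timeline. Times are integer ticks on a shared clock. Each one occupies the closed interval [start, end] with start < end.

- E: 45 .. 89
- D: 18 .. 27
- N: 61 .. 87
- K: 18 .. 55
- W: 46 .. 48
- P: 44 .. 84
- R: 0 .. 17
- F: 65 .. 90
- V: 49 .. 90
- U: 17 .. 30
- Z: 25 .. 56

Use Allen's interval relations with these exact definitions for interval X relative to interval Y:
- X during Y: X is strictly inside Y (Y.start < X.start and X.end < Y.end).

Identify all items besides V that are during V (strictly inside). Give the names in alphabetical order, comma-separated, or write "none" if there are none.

Target V = [49, 90].
D [18, 27] → before → no.
E [45, 89] → overlaps → no.
F [65, 90] → finishes → no.
K [18, 55] → overlaps → no.
N [61, 87] → during → yes.
P [44, 84] → overlaps → no.
R [0, 17] → before → no.
U [17, 30] → before → no.
W [46, 48] → before → no.
Z [25, 56] → overlaps → no.
Result: N.

N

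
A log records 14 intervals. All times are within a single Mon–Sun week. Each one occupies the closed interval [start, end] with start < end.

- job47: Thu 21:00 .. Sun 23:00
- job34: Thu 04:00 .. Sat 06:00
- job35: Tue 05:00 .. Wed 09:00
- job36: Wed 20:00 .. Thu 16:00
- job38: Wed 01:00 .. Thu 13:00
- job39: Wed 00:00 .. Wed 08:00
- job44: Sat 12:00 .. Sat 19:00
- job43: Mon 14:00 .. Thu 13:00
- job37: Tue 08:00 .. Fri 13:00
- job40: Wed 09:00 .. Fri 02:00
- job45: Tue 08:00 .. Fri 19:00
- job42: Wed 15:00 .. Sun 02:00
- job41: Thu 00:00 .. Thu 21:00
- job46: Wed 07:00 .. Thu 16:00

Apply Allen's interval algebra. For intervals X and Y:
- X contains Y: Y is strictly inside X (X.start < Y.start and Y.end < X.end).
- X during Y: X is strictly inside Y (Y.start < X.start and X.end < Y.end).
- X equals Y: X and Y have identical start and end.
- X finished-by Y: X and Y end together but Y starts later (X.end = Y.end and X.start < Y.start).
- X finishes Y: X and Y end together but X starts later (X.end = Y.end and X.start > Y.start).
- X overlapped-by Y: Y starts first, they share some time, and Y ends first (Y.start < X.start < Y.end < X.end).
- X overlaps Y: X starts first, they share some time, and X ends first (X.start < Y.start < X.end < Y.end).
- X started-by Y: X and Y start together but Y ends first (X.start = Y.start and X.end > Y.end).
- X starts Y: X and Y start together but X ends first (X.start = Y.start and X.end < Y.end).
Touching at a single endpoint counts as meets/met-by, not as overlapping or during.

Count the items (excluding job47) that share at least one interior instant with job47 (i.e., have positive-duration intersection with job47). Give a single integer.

6

Target job47 = [Thu 21:00, Sun 23:00].
job34 [Thu 04:00, Sat 06:00] → overlaps → counts.
job35 [Tue 05:00, Wed 09:00] → before → no.
job36 [Wed 20:00, Thu 16:00] → before → no.
job37 [Tue 08:00, Fri 13:00] → overlaps → counts.
job38 [Wed 01:00, Thu 13:00] → before → no.
job39 [Wed 00:00, Wed 08:00] → before → no.
job40 [Wed 09:00, Fri 02:00] → overlaps → counts.
job41 [Thu 00:00, Thu 21:00] → meets → no.
job42 [Wed 15:00, Sun 02:00] → overlaps → counts.
job43 [Mon 14:00, Thu 13:00] → before → no.
job44 [Sat 12:00, Sat 19:00] → during → counts.
job45 [Tue 08:00, Fri 19:00] → overlaps → counts.
job46 [Wed 07:00, Thu 16:00] → before → no.
Total: 6.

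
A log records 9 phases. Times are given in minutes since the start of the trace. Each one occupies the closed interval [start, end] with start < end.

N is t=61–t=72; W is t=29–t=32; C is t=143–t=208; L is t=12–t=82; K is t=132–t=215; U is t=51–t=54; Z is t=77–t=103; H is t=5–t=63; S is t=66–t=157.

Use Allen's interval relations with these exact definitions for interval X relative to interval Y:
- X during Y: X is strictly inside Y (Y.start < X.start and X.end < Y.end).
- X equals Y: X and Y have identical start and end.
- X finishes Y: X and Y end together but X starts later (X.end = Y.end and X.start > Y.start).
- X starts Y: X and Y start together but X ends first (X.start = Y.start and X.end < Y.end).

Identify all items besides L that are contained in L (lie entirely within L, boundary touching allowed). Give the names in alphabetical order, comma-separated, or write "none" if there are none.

N, U, W

Target L = [t=12, t=82].
C [t=143, t=208] → after → no.
H [t=5, t=63] → overlaps → no.
K [t=132, t=215] → after → no.
N [t=61, t=72] → during → yes.
S [t=66, t=157] → overlapped-by → no.
U [t=51, t=54] → during → yes.
W [t=29, t=32] → during → yes.
Z [t=77, t=103] → overlapped-by → no.
Result: N, U, W.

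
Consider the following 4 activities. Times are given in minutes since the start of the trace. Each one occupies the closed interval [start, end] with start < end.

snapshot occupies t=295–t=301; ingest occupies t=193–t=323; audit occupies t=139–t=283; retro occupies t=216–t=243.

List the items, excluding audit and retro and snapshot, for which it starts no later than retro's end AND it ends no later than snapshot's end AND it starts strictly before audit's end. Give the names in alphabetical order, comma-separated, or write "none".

none

Conditions: its start is no later than retro's end (X.start <= t=243) AND its end is no later than snapshot's end (X.end <= t=301) AND its start is strictly before audit's end (X.start < t=283).
ingest: start t=193 <= t=243? ✓; end t=323 <= t=301? ✗; start t=193 < t=283? ✓ → no.
Result: none.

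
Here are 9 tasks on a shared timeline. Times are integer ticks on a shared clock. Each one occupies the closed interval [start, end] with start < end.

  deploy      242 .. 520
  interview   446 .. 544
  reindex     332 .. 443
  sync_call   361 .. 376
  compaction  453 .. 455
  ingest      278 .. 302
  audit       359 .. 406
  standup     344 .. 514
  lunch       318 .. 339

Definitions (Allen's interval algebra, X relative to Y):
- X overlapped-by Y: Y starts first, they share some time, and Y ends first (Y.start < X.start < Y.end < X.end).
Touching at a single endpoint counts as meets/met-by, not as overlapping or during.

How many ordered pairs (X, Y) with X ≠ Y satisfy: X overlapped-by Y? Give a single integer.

Checking all 72 ordered pairs for relation 'overlapped-by'; matching pairs in alphabetical order:
(interview, deploy): interview overlapped-by deploy ✓
(interview, standup): interview overlapped-by standup ✓
(reindex, lunch): reindex overlapped-by lunch ✓
(standup, reindex): standup overlapped-by reindex ✓
Count: 4.

4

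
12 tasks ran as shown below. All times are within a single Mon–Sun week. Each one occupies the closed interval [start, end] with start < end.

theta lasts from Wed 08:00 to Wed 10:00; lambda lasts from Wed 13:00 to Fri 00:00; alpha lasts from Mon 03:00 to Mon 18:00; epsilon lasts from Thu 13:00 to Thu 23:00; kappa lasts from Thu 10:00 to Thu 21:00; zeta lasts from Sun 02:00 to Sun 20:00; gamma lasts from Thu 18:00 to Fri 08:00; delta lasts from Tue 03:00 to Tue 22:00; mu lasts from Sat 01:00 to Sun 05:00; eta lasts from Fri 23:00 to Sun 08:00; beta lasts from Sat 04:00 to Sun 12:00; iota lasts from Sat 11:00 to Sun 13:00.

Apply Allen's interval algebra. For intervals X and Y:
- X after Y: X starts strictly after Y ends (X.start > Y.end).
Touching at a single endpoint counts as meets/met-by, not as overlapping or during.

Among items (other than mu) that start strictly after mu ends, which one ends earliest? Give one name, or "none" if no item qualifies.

none

Target mu = [Sat 01:00, Sun 05:00].
alpha [Mon 03:00, Mon 18:00] → before → excluded.
beta [Sat 04:00, Sun 12:00] → overlapped-by → excluded.
delta [Tue 03:00, Tue 22:00] → before → excluded.
epsilon [Thu 13:00, Thu 23:00] → before → excluded.
eta [Fri 23:00, Sun 08:00] → contains → excluded.
gamma [Thu 18:00, Fri 08:00] → before → excluded.
iota [Sat 11:00, Sun 13:00] → overlapped-by → excluded.
kappa [Thu 10:00, Thu 21:00] → before → excluded.
lambda [Wed 13:00, Fri 00:00] → before → excluded.
theta [Wed 08:00, Wed 10:00] → before → excluded.
zeta [Sun 02:00, Sun 20:00] → overlapped-by → excluded.
No candidates → none.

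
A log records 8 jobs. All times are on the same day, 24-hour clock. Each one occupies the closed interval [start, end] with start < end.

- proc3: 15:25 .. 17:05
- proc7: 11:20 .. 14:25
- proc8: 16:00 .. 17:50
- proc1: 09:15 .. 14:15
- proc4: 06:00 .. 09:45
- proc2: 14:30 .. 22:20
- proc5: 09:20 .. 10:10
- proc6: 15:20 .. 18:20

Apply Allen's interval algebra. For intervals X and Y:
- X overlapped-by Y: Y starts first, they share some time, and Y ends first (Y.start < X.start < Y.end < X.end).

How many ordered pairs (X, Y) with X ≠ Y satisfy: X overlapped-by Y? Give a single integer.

4

Checking all 56 ordered pairs for relation 'overlapped-by'; matching pairs in alphabetical order:
(proc1, proc4): proc1 overlapped-by proc4 ✓
(proc5, proc4): proc5 overlapped-by proc4 ✓
(proc7, proc1): proc7 overlapped-by proc1 ✓
(proc8, proc3): proc8 overlapped-by proc3 ✓
Count: 4.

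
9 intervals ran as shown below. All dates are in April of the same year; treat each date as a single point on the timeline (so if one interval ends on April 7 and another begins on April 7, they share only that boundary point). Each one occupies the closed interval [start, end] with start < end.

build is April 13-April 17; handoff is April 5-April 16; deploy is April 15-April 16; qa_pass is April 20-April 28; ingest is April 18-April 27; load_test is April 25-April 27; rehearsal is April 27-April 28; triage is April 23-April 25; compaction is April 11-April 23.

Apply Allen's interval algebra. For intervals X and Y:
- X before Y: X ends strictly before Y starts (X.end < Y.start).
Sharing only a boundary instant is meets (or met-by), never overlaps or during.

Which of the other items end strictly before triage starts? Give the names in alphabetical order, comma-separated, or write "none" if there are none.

build, deploy, handoff

Target triage = [April 23, April 25].
build [April 13, April 17] → before → yes.
compaction [April 11, April 23] → meets → no.
deploy [April 15, April 16] → before → yes.
handoff [April 5, April 16] → before → yes.
ingest [April 18, April 27] → contains → no.
load_test [April 25, April 27] → met-by → no.
qa_pass [April 20, April 28] → contains → no.
rehearsal [April 27, April 28] → after → no.
Result: build, deploy, handoff.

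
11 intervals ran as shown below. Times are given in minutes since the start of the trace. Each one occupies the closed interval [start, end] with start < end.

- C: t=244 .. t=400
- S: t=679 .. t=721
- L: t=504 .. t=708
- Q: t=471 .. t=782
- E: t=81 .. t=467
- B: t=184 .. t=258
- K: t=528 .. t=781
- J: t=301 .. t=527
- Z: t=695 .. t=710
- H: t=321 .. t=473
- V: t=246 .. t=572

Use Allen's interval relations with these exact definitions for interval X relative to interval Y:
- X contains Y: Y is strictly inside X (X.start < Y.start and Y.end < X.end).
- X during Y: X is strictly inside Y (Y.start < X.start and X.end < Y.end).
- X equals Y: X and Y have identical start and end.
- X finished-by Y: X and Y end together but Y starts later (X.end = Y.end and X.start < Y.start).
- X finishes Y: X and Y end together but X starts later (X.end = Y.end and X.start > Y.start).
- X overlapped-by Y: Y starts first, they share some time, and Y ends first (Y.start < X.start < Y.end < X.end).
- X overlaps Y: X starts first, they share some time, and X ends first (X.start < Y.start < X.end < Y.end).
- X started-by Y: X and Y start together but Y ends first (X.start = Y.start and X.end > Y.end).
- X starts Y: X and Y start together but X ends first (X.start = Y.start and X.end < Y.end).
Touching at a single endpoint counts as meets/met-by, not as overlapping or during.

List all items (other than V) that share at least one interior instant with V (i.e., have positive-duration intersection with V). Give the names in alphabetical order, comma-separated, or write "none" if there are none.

B, C, E, H, J, K, L, Q

Target V = [t=246, t=572].
B [t=184, t=258] → overlaps → yes.
C [t=244, t=400] → overlaps → yes.
E [t=81, t=467] → overlaps → yes.
H [t=321, t=473] → during → yes.
J [t=301, t=527] → during → yes.
K [t=528, t=781] → overlapped-by → yes.
L [t=504, t=708] → overlapped-by → yes.
Q [t=471, t=782] → overlapped-by → yes.
S [t=679, t=721] → after → no.
Z [t=695, t=710] → after → no.
Result: B, C, E, H, J, K, L, Q.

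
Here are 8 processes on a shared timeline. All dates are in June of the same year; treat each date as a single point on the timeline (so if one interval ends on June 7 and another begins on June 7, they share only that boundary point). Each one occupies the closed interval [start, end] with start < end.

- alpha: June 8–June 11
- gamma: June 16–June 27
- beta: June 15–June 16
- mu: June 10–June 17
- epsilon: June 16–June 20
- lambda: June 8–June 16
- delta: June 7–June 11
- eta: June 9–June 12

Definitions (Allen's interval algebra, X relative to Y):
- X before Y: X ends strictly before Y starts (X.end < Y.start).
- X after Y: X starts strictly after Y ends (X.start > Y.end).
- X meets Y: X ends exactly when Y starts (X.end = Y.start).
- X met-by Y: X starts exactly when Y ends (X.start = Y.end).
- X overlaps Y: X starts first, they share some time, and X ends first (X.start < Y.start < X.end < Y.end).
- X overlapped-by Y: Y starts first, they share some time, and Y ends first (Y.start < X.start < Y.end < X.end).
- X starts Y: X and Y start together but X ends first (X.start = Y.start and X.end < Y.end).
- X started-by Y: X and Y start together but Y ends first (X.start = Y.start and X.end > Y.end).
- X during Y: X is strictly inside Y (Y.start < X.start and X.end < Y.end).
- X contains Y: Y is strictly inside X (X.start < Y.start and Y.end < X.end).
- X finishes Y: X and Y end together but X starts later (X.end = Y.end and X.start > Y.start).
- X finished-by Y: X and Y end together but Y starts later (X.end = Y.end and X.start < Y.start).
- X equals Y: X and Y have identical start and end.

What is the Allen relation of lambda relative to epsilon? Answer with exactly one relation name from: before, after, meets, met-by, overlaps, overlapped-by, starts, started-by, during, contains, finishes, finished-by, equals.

meets

lambda = [June 8, June 16]; epsilon = [June 16, June 20].
Compare endpoints: lambda.start < epsilon.start, lambda.start < epsilon.end, lambda.end = epsilon.start, lambda.end < epsilon.end.
That pattern is 'meets'.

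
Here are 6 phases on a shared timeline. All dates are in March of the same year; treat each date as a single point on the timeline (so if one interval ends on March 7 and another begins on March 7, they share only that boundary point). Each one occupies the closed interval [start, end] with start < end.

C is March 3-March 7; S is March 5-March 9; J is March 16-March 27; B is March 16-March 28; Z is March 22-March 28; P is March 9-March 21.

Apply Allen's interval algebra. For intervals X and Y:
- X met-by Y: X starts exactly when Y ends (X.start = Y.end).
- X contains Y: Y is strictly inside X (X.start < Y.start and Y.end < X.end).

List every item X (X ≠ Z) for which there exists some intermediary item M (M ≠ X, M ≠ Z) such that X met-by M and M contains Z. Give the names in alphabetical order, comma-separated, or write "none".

none

Target Z = [March 22, March 28].
Intermediaries M with M contains Z: none.
Union: none.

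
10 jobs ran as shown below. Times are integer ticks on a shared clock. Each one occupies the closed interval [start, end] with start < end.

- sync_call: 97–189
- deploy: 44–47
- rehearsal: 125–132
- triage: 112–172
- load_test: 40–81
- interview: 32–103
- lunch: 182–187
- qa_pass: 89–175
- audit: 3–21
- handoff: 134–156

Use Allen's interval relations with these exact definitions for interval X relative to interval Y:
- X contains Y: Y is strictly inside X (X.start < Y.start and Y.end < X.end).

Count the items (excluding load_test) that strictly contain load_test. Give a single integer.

Target load_test = [40, 81].
audit [3, 21] → before → no.
deploy [44, 47] → during → no.
handoff [134, 156] → after → no.
interview [32, 103] → contains → counts.
lunch [182, 187] → after → no.
qa_pass [89, 175] → after → no.
rehearsal [125, 132] → after → no.
sync_call [97, 189] → after → no.
triage [112, 172] → after → no.
Total: 1.

1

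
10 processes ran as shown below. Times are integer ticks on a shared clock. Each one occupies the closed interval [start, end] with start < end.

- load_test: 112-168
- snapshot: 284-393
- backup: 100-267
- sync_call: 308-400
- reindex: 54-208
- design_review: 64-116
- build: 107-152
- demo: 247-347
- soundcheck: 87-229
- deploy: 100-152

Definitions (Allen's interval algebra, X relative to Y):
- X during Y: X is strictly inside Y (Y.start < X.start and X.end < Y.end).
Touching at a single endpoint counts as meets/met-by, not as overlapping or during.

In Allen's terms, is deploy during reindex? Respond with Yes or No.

Yes

deploy = [100, 152], reindex = [54, 208].
Actual relation of deploy to reindex: during.
Asked whether 'during' holds → Yes.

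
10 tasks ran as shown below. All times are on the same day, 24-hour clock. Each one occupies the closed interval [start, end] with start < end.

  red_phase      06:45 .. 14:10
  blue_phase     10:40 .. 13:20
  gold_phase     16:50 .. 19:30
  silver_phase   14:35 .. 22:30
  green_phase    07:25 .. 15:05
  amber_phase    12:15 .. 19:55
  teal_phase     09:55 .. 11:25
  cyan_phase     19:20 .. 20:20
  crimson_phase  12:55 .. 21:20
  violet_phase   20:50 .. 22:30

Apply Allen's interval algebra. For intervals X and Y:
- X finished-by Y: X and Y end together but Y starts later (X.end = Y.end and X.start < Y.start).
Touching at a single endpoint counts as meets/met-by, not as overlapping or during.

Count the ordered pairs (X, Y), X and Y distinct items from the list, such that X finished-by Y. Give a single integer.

Checking all 90 ordered pairs for relation 'finished-by'; matching pairs in alphabetical order:
(silver_phase, violet_phase): silver_phase finished-by violet_phase ✓
Count: 1.

1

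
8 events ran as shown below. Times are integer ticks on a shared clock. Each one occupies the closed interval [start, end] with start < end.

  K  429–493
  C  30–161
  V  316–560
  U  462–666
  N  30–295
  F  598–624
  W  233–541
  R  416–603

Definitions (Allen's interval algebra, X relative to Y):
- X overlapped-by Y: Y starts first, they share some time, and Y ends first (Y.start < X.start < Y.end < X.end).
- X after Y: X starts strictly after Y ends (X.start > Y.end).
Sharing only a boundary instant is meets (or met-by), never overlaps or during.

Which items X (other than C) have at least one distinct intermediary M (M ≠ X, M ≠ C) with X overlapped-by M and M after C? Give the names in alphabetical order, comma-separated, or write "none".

Target C = [30, 161].
Intermediaries M with M after C: F, K, R, U, V, W.
Via F — items with X overlapped-by F: none.
Via K — items with X overlapped-by K: U.
Via R — items with X overlapped-by R: F, U.
Via U — items with X overlapped-by U: none.
Via V — items with X overlapped-by V: R, U.
Via W — items with X overlapped-by W: R, U, V.
Union: F, R, U, V.

F, R, U, V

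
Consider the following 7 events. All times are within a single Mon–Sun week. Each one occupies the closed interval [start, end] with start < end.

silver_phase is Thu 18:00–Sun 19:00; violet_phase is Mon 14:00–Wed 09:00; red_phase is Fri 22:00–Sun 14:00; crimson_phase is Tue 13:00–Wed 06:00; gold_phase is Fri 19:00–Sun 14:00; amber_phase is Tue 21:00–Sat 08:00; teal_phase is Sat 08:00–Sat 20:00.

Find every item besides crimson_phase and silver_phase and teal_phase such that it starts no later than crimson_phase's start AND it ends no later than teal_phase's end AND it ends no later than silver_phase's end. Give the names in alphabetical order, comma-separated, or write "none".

Conditions: its start is no later than crimson_phase's start (X.start <= Tue 13:00) AND its end is no later than teal_phase's end (X.end <= Sat 20:00) AND its end is no later than silver_phase's end (X.end <= Sun 19:00).
amber_phase: start Tue 21:00 <= Tue 13:00? ✗; end Sat 08:00 <= Sat 20:00? ✓; end Sat 08:00 <= Sun 19:00? ✓ → no.
gold_phase: start Fri 19:00 <= Tue 13:00? ✗; end Sun 14:00 <= Sat 20:00? ✗; end Sun 14:00 <= Sun 19:00? ✓ → no.
red_phase: start Fri 22:00 <= Tue 13:00? ✗; end Sun 14:00 <= Sat 20:00? ✗; end Sun 14:00 <= Sun 19:00? ✓ → no.
violet_phase: start Mon 14:00 <= Tue 13:00? ✓; end Wed 09:00 <= Sat 20:00? ✓; end Wed 09:00 <= Sun 19:00? ✓ → yes.
Result: violet_phase.

violet_phase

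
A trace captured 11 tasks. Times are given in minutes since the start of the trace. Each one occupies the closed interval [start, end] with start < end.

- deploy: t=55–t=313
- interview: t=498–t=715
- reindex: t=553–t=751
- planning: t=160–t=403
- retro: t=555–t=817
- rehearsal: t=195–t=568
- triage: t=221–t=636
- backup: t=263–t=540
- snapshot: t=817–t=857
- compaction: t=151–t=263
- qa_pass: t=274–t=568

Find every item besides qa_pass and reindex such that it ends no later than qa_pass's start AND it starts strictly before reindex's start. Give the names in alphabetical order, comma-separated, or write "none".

Conditions: its end is no later than qa_pass's start (X.end <= t=274) AND its start is strictly before reindex's start (X.start < t=553).
backup: end t=540 <= t=274? ✗; start t=263 < t=553? ✓ → no.
compaction: end t=263 <= t=274? ✓; start t=151 < t=553? ✓ → yes.
deploy: end t=313 <= t=274? ✗; start t=55 < t=553? ✓ → no.
interview: end t=715 <= t=274? ✗; start t=498 < t=553? ✓ → no.
planning: end t=403 <= t=274? ✗; start t=160 < t=553? ✓ → no.
rehearsal: end t=568 <= t=274? ✗; start t=195 < t=553? ✓ → no.
retro: end t=817 <= t=274? ✗; start t=555 < t=553? ✗ → no.
snapshot: end t=857 <= t=274? ✗; start t=817 < t=553? ✗ → no.
triage: end t=636 <= t=274? ✗; start t=221 < t=553? ✓ → no.
Result: compaction.

compaction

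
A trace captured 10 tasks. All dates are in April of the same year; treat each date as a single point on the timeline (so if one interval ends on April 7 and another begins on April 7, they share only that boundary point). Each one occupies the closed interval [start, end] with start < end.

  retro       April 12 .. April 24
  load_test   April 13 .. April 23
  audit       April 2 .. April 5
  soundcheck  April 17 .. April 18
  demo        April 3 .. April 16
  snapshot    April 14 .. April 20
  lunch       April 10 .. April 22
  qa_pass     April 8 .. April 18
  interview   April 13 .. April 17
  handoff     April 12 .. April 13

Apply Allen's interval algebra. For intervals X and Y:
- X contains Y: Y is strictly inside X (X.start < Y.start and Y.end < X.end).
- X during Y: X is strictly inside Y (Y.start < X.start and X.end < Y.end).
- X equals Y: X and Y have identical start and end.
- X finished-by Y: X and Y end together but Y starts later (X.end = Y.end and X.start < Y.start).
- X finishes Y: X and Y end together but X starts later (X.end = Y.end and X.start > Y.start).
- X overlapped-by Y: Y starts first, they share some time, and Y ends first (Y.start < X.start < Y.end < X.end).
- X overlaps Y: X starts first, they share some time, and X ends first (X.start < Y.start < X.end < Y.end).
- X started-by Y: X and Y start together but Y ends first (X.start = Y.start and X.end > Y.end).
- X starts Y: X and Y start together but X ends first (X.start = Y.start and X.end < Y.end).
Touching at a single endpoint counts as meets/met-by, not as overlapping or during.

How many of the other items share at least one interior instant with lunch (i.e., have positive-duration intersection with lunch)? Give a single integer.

Target lunch = [April 10, April 22].
audit [April 2, April 5] → before → no.
demo [April 3, April 16] → overlaps → counts.
handoff [April 12, April 13] → during → counts.
interview [April 13, April 17] → during → counts.
load_test [April 13, April 23] → overlapped-by → counts.
qa_pass [April 8, April 18] → overlaps → counts.
retro [April 12, April 24] → overlapped-by → counts.
snapshot [April 14, April 20] → during → counts.
soundcheck [April 17, April 18] → during → counts.
Total: 8.

8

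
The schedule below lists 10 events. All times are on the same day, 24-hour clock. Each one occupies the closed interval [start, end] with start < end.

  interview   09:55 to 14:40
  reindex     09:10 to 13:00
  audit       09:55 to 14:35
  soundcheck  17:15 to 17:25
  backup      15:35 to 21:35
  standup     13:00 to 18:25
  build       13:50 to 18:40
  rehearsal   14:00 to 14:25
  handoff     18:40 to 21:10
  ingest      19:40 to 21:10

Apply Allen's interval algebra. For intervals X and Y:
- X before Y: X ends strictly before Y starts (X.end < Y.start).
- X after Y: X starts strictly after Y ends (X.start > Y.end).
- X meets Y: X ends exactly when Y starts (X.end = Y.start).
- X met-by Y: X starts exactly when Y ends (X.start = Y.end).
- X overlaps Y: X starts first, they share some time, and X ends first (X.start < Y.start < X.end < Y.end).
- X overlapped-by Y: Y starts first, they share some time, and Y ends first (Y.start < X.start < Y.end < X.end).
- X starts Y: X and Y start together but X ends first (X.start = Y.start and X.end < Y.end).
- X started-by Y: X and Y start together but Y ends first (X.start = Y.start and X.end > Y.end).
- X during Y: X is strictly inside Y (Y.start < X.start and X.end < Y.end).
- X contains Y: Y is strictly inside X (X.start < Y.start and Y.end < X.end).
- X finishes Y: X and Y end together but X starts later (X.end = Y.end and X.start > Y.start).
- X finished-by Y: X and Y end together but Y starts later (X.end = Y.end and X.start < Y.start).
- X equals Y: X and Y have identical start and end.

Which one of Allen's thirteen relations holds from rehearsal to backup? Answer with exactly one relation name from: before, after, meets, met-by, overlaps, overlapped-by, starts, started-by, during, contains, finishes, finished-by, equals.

rehearsal = [14:00, 14:25]; backup = [15:35, 21:35].
Compare endpoints: rehearsal.start < backup.start, rehearsal.start < backup.end, rehearsal.end < backup.start, rehearsal.end < backup.end.
That pattern is 'before'.

before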